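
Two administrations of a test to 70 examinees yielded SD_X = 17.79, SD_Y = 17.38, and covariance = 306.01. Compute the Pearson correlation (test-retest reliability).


r = cov(X,Y) / (SD_X * SD_Y)
r = 306.01 / (17.79 * 17.38)
r = 306.01 / 309.1902
r = 0.9897

0.9897


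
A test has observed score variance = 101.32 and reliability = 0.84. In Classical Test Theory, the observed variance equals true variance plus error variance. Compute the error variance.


var_true = rxx * var_obs = 0.84 * 101.32 = 85.1088
var_error = var_obs - var_true
var_error = 101.32 - 85.1088
var_error = 16.2112

16.2112


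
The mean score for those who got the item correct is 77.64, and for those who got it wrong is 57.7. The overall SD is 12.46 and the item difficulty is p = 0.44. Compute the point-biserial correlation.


q = 1 - p = 0.56
rpb = ((M1 - M0) / SD) * sqrt(p * q)
rpb = ((77.64 - 57.7) / 12.46) * sqrt(0.44 * 0.56)
rpb = 0.7944

0.7944


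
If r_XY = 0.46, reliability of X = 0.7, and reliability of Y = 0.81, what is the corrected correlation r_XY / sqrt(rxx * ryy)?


r_corrected = rxy / sqrt(rxx * ryy)
= 0.46 / sqrt(0.7 * 0.81)
= 0.46 / sqrt(0.567)
= 0.46 / 0.752994
r_corrected = 0.6109

0.6109


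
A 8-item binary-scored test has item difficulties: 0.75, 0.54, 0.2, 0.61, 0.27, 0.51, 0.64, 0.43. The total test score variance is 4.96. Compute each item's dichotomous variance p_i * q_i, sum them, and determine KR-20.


For each item, compute p_i * q_i:
  Item 1: 0.75 * 0.25 = 0.1875
  Item 2: 0.54 * 0.46 = 0.2484
  Item 3: 0.2 * 0.8 = 0.16
  Item 4: 0.61 * 0.39 = 0.2379
  Item 5: 0.27 * 0.73 = 0.1971
  Item 6: 0.51 * 0.49 = 0.2499
  Item 7: 0.64 * 0.36 = 0.2304
  Item 8: 0.43 * 0.57 = 0.2451
Sum(p_i * q_i) = 0.1875 + 0.2484 + 0.16 + 0.2379 + 0.1971 + 0.2499 + 0.2304 + 0.2451 = 1.7563
KR-20 = (k/(k-1)) * (1 - Sum(p_i*q_i) / Var_total)
= (8/7) * (1 - 1.7563/4.96)
= 1.1429 * 0.6459
KR-20 = 0.7382

0.7382


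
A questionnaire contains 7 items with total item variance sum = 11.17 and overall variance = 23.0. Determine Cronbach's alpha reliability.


alpha = (k/(k-1)) * (1 - sum(si^2)/s_total^2)
= (7/6) * (1 - 11.17/23.0)
alpha = 0.6001

0.6001


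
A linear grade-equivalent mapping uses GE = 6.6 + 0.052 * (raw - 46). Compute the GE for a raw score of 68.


raw - median = 68 - 46 = 22
slope * diff = 0.052 * 22 = 1.144
GE = 6.6 + 1.144
GE = 7.744

7.744


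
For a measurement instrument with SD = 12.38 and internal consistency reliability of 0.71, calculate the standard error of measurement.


SEM = SD * sqrt(1 - rxx)
SEM = 12.38 * sqrt(1 - 0.71)
SEM = 12.38 * sqrt(0.29) = 12.38 * 0.538516
SEM = 6.6668

6.6668


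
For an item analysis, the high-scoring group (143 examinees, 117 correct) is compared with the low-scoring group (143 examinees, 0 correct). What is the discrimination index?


p_upper = 117/143 = 0.8182
p_lower = 0/143 = 0.0
D = 0.8182 - 0.0 = 0.8182

0.8182


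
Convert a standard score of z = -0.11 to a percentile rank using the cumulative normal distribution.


CDF(z) = 0.5 * (1 + erf(z/sqrt(2)))
erf(-0.0778) = -0.0876
CDF = 0.4562
Percentile rank = 0.4562 * 100 = 45.62

45.62


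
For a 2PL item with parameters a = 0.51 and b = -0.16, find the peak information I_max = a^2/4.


For 2PL, max info at theta = b = -0.16
I_max = a^2 / 4 = 0.51^2 / 4
= 0.2601 / 4
I_max = 0.065

0.065


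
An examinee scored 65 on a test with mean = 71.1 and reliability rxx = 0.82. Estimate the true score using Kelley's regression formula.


T_est = rxx * X + (1 - rxx) * mean
T_est = 0.82 * 65 + 0.18 * 71.1
T_est = 53.3 + 12.798
T_est = 66.098

66.098


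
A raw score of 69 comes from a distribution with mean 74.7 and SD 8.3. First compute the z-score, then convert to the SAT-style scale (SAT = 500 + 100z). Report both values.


z = (X - mean) / SD = (69 - 74.7) / 8.3
z = -5.7 / 8.3
z = -0.6867
SAT-scale = SAT = 500 + 100z
Carry z at full precision (z = -5.7 / 8.3) into the conversion:
SAT-scale = 500 + 100 * (-5.7 / 8.3) = 500 + -570 / 8.3
SAT-scale = 500 + -68.6747
SAT-scale = 431.3253

431.3253


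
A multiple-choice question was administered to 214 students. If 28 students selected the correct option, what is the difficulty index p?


Item difficulty p = number correct / total examinees
p = 28 / 214
p = 0.1308

0.1308


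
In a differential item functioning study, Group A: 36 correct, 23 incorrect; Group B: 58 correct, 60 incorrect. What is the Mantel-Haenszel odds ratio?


Odds_A = 36/23 = 1.5652
Odds_B = 58/60 = 0.9667
OR = Odds_A / Odds_B = 1.5652 / 0.9667
Exactly, OR = (36 * 60) / (23 * 58) = 2160 / 1334
OR = 1.6192

1.6192


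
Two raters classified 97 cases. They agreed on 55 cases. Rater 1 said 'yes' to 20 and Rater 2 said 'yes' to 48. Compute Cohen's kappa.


P_o = 55/97 = 0.56701
P_e = (20*48 + 77*49) / 9409 = 0.503029
kappa = (P_o - P_e) / (1 - P_e)
kappa = (0.56701 - 0.503029) / (1 - 0.503029)
kappa = 0.1287

0.1287


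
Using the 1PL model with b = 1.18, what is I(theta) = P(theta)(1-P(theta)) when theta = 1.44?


P = 1/(1+exp(-(1.44-1.18))) = 0.5646
I = P*(1-P) = 0.5646 * 0.4354
I = 0.2458

0.2458


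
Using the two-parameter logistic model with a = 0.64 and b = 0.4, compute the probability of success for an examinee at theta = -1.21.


a*(theta - b) = 0.64 * (-1.21 - 0.4) = -1.0304
exp(--1.0304) = 2.8022
P = 1 / (1 + 2.8022)
P = 0.263

0.263


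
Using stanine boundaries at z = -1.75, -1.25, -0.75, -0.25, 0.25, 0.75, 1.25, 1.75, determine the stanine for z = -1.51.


Stanine boundaries: [-1.75, -1.25, -0.75, -0.25, 0.25, 0.75, 1.25, 1.75]
z = -1.51
Check each boundary:
  z >= -1.75 -> could be stanine 2
  z < -1.25
  z < -0.75
  z < -0.25
  z < 0.25
  z < 0.75
  z < 1.25
  z < 1.75
Highest qualifying boundary gives stanine = 2

2


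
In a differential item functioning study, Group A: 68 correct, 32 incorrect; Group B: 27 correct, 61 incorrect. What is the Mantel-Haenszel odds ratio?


Odds_A = 68/32 = 2.125
Odds_B = 27/61 = 0.4426
OR = Odds_A / Odds_B = 2.125 / 0.4426
Exactly, OR = (68 * 61) / (32 * 27) = 4148 / 864
OR = 4.8009

4.8009


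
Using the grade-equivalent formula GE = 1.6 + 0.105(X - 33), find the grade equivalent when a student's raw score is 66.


raw - median = 66 - 33 = 33
slope * diff = 0.105 * 33 = 3.465
GE = 1.6 + 3.465
GE = 5.065

5.065


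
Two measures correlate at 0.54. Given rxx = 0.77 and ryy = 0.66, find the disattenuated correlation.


r_corrected = rxy / sqrt(rxx * ryy)
= 0.54 / sqrt(0.77 * 0.66)
= 0.54 / sqrt(0.5082)
= 0.54 / 0.712881
r_corrected = 0.7575

0.7575


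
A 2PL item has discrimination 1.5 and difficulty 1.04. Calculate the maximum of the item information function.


For 2PL, max info at theta = b = 1.04
I_max = a^2 / 4 = 1.5^2 / 4
= 2.25 / 4
I_max = 0.5625

0.5625


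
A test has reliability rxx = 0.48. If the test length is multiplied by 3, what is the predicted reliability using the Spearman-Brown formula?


r_new = (n * rxx) / (1 + (n-1) * rxx)
r_new = (3 * 0.48) / (1 + 2 * 0.48)
r_new = 1.44 / 1.96
r_new = 0.7347

0.7347


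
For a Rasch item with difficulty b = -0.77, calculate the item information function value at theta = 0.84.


P = 1/(1+exp(-(0.84--0.77))) = 0.8334
I = P*(1-P) = 0.8334 * 0.1666
I = 0.1388

0.1388


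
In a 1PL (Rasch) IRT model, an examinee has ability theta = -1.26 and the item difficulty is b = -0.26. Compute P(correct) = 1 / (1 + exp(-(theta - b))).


theta - b = -1.26 - -0.26 = -1.0
exp(-(theta - b)) = exp(1.0) = 2.7183
P = 1 / (1 + 2.7183)
P = 0.2689

0.2689


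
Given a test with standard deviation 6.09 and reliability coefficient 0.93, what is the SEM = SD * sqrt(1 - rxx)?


SEM = SD * sqrt(1 - rxx)
SEM = 6.09 * sqrt(1 - 0.93)
SEM = 6.09 * sqrt(0.07) = 6.09 * 0.264575
SEM = 1.6113

1.6113


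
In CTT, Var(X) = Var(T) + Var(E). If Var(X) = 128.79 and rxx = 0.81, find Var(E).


var_true = rxx * var_obs = 0.81 * 128.79 = 104.3199
var_error = var_obs - var_true
var_error = 128.79 - 104.3199
var_error = 24.4701

24.4701


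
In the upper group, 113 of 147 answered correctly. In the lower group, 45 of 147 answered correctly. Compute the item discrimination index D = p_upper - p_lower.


p_upper = 113/147 = 0.7687
p_lower = 45/147 = 0.3061
D = 0.7687 - 0.3061 = 0.4626

0.4626


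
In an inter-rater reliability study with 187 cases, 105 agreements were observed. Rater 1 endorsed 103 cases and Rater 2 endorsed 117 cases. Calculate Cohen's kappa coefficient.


P_o = 105/187 = 0.561497
P_e = (103*117 + 84*70) / 34969 = 0.512768
kappa = (P_o - P_e) / (1 - P_e)
kappa = (0.561497 - 0.512768) / (1 - 0.512768)
kappa = 0.1

0.1


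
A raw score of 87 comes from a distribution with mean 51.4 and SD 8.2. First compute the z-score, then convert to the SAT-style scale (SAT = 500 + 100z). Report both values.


z = (X - mean) / SD = (87 - 51.4) / 8.2
z = 35.6 / 8.2
z = 4.3415
SAT-scale = SAT = 500 + 100z
Carry z at full precision (z = 35.6 / 8.2) into the conversion:
SAT-scale = 500 + 100 * (35.6 / 8.2) = 500 + 3560 / 8.2
SAT-scale = 500 + 434.1463
SAT-scale = 934.1463

934.1463


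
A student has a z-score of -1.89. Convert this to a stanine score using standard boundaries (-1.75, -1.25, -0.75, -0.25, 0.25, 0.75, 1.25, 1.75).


Stanine boundaries: [-1.75, -1.25, -0.75, -0.25, 0.25, 0.75, 1.25, 1.75]
z = -1.89
Check each boundary:
  z < -1.75
  z < -1.25
  z < -0.75
  z < -0.25
  z < 0.25
  z < 0.75
  z < 1.25
  z < 1.75
Highest qualifying boundary gives stanine = 1

1


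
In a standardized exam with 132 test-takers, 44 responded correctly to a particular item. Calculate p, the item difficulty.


Item difficulty p = number correct / total examinees
p = 44 / 132
p = 0.3333

0.3333


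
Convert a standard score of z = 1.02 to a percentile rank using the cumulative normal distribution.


CDF(z) = 0.5 * (1 + erf(z/sqrt(2)))
erf(0.7212) = 0.6923
CDF = 0.8461
Percentile rank = 0.8461 * 100 = 84.61

84.61


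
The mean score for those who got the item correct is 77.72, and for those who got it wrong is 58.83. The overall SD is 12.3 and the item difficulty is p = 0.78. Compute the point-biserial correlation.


q = 1 - p = 0.22
rpb = ((M1 - M0) / SD) * sqrt(p * q)
rpb = ((77.72 - 58.83) / 12.3) * sqrt(0.78 * 0.22)
rpb = 0.6362

0.6362


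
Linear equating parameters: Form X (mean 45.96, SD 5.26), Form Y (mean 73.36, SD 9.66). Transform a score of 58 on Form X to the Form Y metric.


slope = SD_Y / SD_X = 9.66 / 5.26 ~ 1.8365
intercept = mean_Y - slope * mean_X = 73.36 - (9.66 / 5.26) * 45.96 ~ -11.0456
Y = slope * X + intercept. To avoid rounding drift from the rounded slope/intercept, evaluate the equivalent form Y = mean_Y + SD_Y * (X - mean_X) / SD_X at full precision:
Y = 73.36 + 9.66 * (58 - 45.96) / 5.26
Y = 73.36 + 9.66 * 12.04 / 5.26
Y = 73.36 + 116.3064 / 5.26
Y = 73.36 + 22.1115
Y = 95.4715

95.4715


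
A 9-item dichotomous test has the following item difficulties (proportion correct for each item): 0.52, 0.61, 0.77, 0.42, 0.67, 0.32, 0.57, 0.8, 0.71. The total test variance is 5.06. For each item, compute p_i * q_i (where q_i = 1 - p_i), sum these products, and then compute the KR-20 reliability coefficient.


For each item, compute p_i * q_i:
  Item 1: 0.52 * 0.48 = 0.2496
  Item 2: 0.61 * 0.39 = 0.2379
  Item 3: 0.77 * 0.23 = 0.1771
  Item 4: 0.42 * 0.58 = 0.2436
  Item 5: 0.67 * 0.33 = 0.2211
  Item 6: 0.32 * 0.68 = 0.2176
  Item 7: 0.57 * 0.43 = 0.2451
  Item 8: 0.8 * 0.2 = 0.16
  Item 9: 0.71 * 0.29 = 0.2059
Sum(p_i * q_i) = 0.2496 + 0.2379 + 0.1771 + 0.2436 + 0.2211 + 0.2176 + 0.2451 + 0.16 + 0.2059 = 1.9579
KR-20 = (k/(k-1)) * (1 - Sum(p_i*q_i) / Var_total)
= (9/8) * (1 - 1.9579/5.06)
= 1.125 * 0.6131
KR-20 = 0.6897

0.6897


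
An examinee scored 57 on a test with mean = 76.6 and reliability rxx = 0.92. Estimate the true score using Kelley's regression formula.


T_est = rxx * X + (1 - rxx) * mean
T_est = 0.92 * 57 + 0.08 * 76.6
T_est = 52.44 + 6.128
T_est = 58.568

58.568


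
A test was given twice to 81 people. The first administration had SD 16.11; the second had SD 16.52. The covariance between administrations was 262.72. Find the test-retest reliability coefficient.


r = cov(X,Y) / (SD_X * SD_Y)
r = 262.72 / (16.11 * 16.52)
r = 262.72 / 266.1372
r = 0.9872

0.9872


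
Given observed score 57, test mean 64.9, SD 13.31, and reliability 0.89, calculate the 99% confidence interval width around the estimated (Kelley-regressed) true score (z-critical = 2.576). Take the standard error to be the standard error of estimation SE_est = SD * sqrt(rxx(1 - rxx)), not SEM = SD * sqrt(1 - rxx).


True score estimate = 0.89*57 + 0.11*64.9 = 57.869
SE_est = SD * sqrt(rxx * (1 - rxx)) = 13.31 * sqrt(0.89 * 0.11) = 13.31 * sqrt(0.0979) = 4.164563
CI = T_est +/- z * SE_est, so width = 2 * z * SE_est = 2 * 2.576 * 4.164563
Width = 21.4558

21.4558


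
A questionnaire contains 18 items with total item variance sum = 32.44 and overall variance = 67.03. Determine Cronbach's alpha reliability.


alpha = (k/(k-1)) * (1 - sum(si^2)/s_total^2)
= (18/17) * (1 - 32.44/67.03)
alpha = 0.5464

0.5464


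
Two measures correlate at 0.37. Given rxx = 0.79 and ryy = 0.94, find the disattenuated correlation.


r_corrected = rxy / sqrt(rxx * ryy)
= 0.37 / sqrt(0.79 * 0.94)
= 0.37 / sqrt(0.7426)
= 0.37 / 0.861742
r_corrected = 0.4294

0.4294


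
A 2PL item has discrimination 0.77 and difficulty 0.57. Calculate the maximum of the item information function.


For 2PL, max info at theta = b = 0.57
I_max = a^2 / 4 = 0.77^2 / 4
= 0.5929 / 4
I_max = 0.1482

0.1482


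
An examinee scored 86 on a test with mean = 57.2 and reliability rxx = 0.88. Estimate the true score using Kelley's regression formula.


T_est = rxx * X + (1 - rxx) * mean
T_est = 0.88 * 86 + 0.12 * 57.2
T_est = 75.68 + 6.864
T_est = 82.544

82.544


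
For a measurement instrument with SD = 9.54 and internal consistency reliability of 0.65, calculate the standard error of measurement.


SEM = SD * sqrt(1 - rxx)
SEM = 9.54 * sqrt(1 - 0.65)
SEM = 9.54 * sqrt(0.35) = 9.54 * 0.591608
SEM = 5.6439

5.6439


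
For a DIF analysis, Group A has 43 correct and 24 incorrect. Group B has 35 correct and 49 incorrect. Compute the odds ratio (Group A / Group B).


Odds_A = 43/24 = 1.7917
Odds_B = 35/49 = 0.7143
OR = Odds_A / Odds_B = 1.7917 / 0.7143
Exactly, OR = (43 * 49) / (24 * 35) = 2107 / 840
OR = 2.5083

2.5083


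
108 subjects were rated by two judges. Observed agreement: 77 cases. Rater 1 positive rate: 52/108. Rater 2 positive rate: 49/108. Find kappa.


P_o = 77/108 = 0.712963
P_e = (52*49 + 56*59) / 11664 = 0.501715
kappa = (P_o - P_e) / (1 - P_e)
kappa = (0.712963 - 0.501715) / (1 - 0.501715)
kappa = 0.424

0.424


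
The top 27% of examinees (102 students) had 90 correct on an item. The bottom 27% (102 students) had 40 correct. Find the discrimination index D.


p_upper = 90/102 = 0.8824
p_lower = 40/102 = 0.3922
D = 0.8824 - 0.3922 = 0.4902

0.4902


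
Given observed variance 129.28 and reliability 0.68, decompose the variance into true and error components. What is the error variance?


var_true = rxx * var_obs = 0.68 * 129.28 = 87.9104
var_error = var_obs - var_true
var_error = 129.28 - 87.9104
var_error = 41.3696

41.3696


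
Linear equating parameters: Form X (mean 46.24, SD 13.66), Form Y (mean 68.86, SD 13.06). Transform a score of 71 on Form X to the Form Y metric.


slope = SD_Y / SD_X = 13.06 / 13.66 ~ 0.9561
intercept = mean_Y - slope * mean_X = 68.86 - (13.06 / 13.66) * 46.24 ~ 24.651
Y = slope * X + intercept. To avoid rounding drift from the rounded slope/intercept, evaluate the equivalent form Y = mean_Y + SD_Y * (X - mean_X) / SD_X at full precision:
Y = 68.86 + 13.06 * (71 - 46.24) / 13.66
Y = 68.86 + 13.06 * 24.76 / 13.66
Y = 68.86 + 323.3656 / 13.66
Y = 68.86 + 23.6724
Y = 92.5324

92.5324


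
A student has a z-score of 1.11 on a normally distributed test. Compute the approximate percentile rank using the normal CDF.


CDF(z) = 0.5 * (1 + erf(z/sqrt(2)))
erf(0.7849) = 0.733
CDF = 0.8665
Percentile rank = 0.8665 * 100 = 86.65

86.65


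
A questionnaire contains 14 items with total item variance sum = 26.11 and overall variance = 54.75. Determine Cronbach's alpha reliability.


alpha = (k/(k-1)) * (1 - sum(si^2)/s_total^2)
= (14/13) * (1 - 26.11/54.75)
alpha = 0.5633

0.5633


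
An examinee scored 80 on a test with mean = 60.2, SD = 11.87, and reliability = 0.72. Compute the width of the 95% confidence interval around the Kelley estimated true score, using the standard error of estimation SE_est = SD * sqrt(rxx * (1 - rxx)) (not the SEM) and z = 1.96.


True score estimate = 0.72*80 + 0.28*60.2 = 74.456
SE_est = SD * sqrt(rxx * (1 - rxx)) = 11.87 * sqrt(0.72 * 0.28) = 11.87 * sqrt(0.2016) = 5.329617
CI = T_est +/- z * SE_est, so width = 2 * z * SE_est = 2 * 1.96 * 5.329617
Width = 20.8921

20.8921


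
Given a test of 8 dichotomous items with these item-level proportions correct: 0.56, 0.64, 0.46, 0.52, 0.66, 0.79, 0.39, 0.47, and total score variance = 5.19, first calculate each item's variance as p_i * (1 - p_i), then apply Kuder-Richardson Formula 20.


For each item, compute p_i * q_i:
  Item 1: 0.56 * 0.44 = 0.2464
  Item 2: 0.64 * 0.36 = 0.2304
  Item 3: 0.46 * 0.54 = 0.2484
  Item 4: 0.52 * 0.48 = 0.2496
  Item 5: 0.66 * 0.34 = 0.2244
  Item 6: 0.79 * 0.21 = 0.1659
  Item 7: 0.39 * 0.61 = 0.2379
  Item 8: 0.47 * 0.53 = 0.2491
Sum(p_i * q_i) = 0.2464 + 0.2304 + 0.2484 + 0.2496 + 0.2244 + 0.1659 + 0.2379 + 0.2491 = 1.8521
KR-20 = (k/(k-1)) * (1 - Sum(p_i*q_i) / Var_total)
= (8/7) * (1 - 1.8521/5.19)
= 1.1429 * 0.6431
KR-20 = 0.735

0.735


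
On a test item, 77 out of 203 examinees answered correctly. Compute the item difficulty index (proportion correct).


Item difficulty p = number correct / total examinees
p = 77 / 203
p = 0.3793

0.3793


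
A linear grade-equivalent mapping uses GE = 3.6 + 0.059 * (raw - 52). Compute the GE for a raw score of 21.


raw - median = 21 - 52 = -31
slope * diff = 0.059 * -31 = -1.829
GE = 3.6 + -1.829
GE = 1.771

1.771


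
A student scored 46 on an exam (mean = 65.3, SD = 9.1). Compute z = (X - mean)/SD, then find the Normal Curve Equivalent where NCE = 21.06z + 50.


z = (X - mean) / SD = (46 - 65.3) / 9.1
z = -19.3 / 9.1
z = -2.1209
NCE = NCE = 21.06z + 50
Carry z at full precision (z = -19.3 / 9.1) into the conversion:
NCE = 21.06 * (-19.3 / 9.1) + 50 = -406.458 / 9.1 + 50
NCE = -44.6657 + 50
NCE = 5.3343

5.3343


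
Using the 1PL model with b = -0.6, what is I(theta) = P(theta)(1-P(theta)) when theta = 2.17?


P = 1/(1+exp(-(2.17--0.6))) = 0.941
I = P*(1-P) = 0.941 * 0.059
I = 0.0555

0.0555


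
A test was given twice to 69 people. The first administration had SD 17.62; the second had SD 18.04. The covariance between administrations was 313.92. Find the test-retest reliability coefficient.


r = cov(X,Y) / (SD_X * SD_Y)
r = 313.92 / (17.62 * 18.04)
r = 313.92 / 317.8648
r = 0.9876

0.9876


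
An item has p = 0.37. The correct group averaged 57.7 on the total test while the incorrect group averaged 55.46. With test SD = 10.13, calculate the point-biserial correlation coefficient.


q = 1 - p = 0.63
rpb = ((M1 - M0) / SD) * sqrt(p * q)
rpb = ((57.7 - 55.46) / 10.13) * sqrt(0.37 * 0.63)
rpb = 0.1068

0.1068


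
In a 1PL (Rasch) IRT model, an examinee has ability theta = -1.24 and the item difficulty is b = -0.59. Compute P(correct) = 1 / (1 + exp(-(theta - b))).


theta - b = -1.24 - -0.59 = -0.65
exp(-(theta - b)) = exp(0.65) = 1.9155
P = 1 / (1 + 1.9155)
P = 0.343

0.343


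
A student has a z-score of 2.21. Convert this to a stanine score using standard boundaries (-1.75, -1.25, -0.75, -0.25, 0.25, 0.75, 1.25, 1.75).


Stanine boundaries: [-1.75, -1.25, -0.75, -0.25, 0.25, 0.75, 1.25, 1.75]
z = 2.21
Check each boundary:
  z >= -1.75 -> could be stanine 2
  z >= -1.25 -> could be stanine 3
  z >= -0.75 -> could be stanine 4
  z >= -0.25 -> could be stanine 5
  z >= 0.25 -> could be stanine 6
  z >= 0.75 -> could be stanine 7
  z >= 1.25 -> could be stanine 8
  z >= 1.75 -> could be stanine 9
Highest qualifying boundary gives stanine = 9

9


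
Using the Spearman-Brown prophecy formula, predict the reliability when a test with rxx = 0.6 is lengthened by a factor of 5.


r_new = (n * rxx) / (1 + (n-1) * rxx)
r_new = (5 * 0.6) / (1 + 4 * 0.6)
r_new = 3.0 / 3.4
r_new = 0.8824

0.8824


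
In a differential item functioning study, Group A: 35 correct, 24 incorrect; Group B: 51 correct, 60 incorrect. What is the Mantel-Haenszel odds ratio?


Odds_A = 35/24 = 1.4583
Odds_B = 51/60 = 0.85
OR = Odds_A / Odds_B = 1.4583 / 0.85
Exactly, OR = (35 * 60) / (24 * 51) = 2100 / 1224
OR = 1.7157

1.7157


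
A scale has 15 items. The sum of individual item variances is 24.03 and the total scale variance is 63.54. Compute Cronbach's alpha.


alpha = (k/(k-1)) * (1 - sum(si^2)/s_total^2)
= (15/14) * (1 - 24.03/63.54)
alpha = 0.6662

0.6662


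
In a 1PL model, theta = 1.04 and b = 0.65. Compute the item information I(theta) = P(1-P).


P = 1/(1+exp(-(1.04-0.65))) = 0.5963
I = P*(1-P) = 0.5963 * 0.4037
I = 0.2407

0.2407


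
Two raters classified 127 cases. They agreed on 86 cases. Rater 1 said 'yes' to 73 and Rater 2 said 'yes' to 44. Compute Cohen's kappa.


P_o = 86/127 = 0.677165
P_e = (73*44 + 54*83) / 16129 = 0.477029
kappa = (P_o - P_e) / (1 - P_e)
kappa = (0.677165 - 0.477029) / (1 - 0.477029)
kappa = 0.3827

0.3827


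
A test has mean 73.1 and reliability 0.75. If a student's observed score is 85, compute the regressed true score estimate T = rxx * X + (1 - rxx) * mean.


T_est = rxx * X + (1 - rxx) * mean
T_est = 0.75 * 85 + 0.25 * 73.1
T_est = 63.75 + 18.275
T_est = 82.025

82.025


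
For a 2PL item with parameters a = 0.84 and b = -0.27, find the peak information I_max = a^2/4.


For 2PL, max info at theta = b = -0.27
I_max = a^2 / 4 = 0.84^2 / 4
= 0.7056 / 4
I_max = 0.1764

0.1764


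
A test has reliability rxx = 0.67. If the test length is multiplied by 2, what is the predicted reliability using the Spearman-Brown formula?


r_new = (n * rxx) / (1 + (n-1) * rxx)
r_new = (2 * 0.67) / (1 + 1 * 0.67)
r_new = 1.34 / 1.67
r_new = 0.8024

0.8024


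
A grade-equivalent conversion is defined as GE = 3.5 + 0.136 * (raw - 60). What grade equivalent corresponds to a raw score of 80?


raw - median = 80 - 60 = 20
slope * diff = 0.136 * 20 = 2.72
GE = 3.5 + 2.72
GE = 6.22

6.22


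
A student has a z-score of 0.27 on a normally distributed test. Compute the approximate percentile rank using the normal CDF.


CDF(z) = 0.5 * (1 + erf(z/sqrt(2)))
erf(0.1909) = 0.2128
CDF = 0.6064
Percentile rank = 0.6064 * 100 = 60.64

60.64


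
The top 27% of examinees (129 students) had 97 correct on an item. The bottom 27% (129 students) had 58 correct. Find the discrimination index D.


p_upper = 97/129 = 0.7519
p_lower = 58/129 = 0.4496
D = 0.7519 - 0.4496 = 0.3023

0.3023


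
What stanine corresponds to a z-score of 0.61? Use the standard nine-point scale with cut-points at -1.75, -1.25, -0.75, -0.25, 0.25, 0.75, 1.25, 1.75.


Stanine boundaries: [-1.75, -1.25, -0.75, -0.25, 0.25, 0.75, 1.25, 1.75]
z = 0.61
Check each boundary:
  z >= -1.75 -> could be stanine 2
  z >= -1.25 -> could be stanine 3
  z >= -0.75 -> could be stanine 4
  z >= -0.25 -> could be stanine 5
  z >= 0.25 -> could be stanine 6
  z < 0.75
  z < 1.25
  z < 1.75
Highest qualifying boundary gives stanine = 6

6


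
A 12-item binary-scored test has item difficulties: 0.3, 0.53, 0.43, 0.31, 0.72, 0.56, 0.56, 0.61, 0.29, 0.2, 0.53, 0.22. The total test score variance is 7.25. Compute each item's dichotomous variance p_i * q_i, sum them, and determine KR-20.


For each item, compute p_i * q_i:
  Item 1: 0.3 * 0.7 = 0.21
  Item 2: 0.53 * 0.47 = 0.2491
  Item 3: 0.43 * 0.57 = 0.2451
  Item 4: 0.31 * 0.69 = 0.2139
  Item 5: 0.72 * 0.28 = 0.2016
  Item 6: 0.56 * 0.44 = 0.2464
  Item 7: 0.56 * 0.44 = 0.2464
  Item 8: 0.61 * 0.39 = 0.2379
  Item 9: 0.29 * 0.71 = 0.2059
  Item 10: 0.2 * 0.8 = 0.16
  Item 11: 0.53 * 0.47 = 0.2491
  Item 12: 0.22 * 0.78 = 0.1716
Sum(p_i * q_i) = 0.21 + 0.2491 + 0.2451 + 0.2139 + 0.2016 + 0.2464 + 0.2464 + 0.2379 + 0.2059 + 0.16 + 0.2491 + 0.1716 = 2.637
KR-20 = (k/(k-1)) * (1 - Sum(p_i*q_i) / Var_total)
= (12/11) * (1 - 2.637/7.25)
= 1.0909 * 0.6363
KR-20 = 0.6941

0.6941


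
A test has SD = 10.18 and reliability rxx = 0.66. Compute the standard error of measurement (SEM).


SEM = SD * sqrt(1 - rxx)
SEM = 10.18 * sqrt(1 - 0.66)
SEM = 10.18 * sqrt(0.34) = 10.18 * 0.583095
SEM = 5.9359

5.9359


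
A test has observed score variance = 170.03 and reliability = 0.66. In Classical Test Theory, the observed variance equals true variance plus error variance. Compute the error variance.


var_true = rxx * var_obs = 0.66 * 170.03 = 112.2198
var_error = var_obs - var_true
var_error = 170.03 - 112.2198
var_error = 57.8102

57.8102


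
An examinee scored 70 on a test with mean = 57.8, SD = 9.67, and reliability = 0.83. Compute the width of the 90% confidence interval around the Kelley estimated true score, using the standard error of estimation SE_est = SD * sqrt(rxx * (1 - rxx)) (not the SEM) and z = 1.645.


True score estimate = 0.83*70 + 0.17*57.8 = 67.926
SE_est = SD * sqrt(rxx * (1 - rxx)) = 9.67 * sqrt(0.83 * 0.17) = 9.67 * sqrt(0.1411) = 3.632369
CI = T_est +/- z * SE_est, so width = 2 * z * SE_est = 2 * 1.645 * 3.632369
Width = 11.9505

11.9505


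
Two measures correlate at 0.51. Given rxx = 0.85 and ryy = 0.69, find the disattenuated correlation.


r_corrected = rxy / sqrt(rxx * ryy)
= 0.51 / sqrt(0.85 * 0.69)
= 0.51 / sqrt(0.5865)
= 0.51 / 0.765833
r_corrected = 0.6659

0.6659


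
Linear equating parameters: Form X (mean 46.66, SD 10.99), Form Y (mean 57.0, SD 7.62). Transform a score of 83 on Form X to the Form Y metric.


slope = SD_Y / SD_X = 7.62 / 10.99 ~ 0.6934
intercept = mean_Y - slope * mean_X = 57.0 - (7.62 / 10.99) * 46.66 ~ 24.6479
Y = slope * X + intercept. To avoid rounding drift from the rounded slope/intercept, evaluate the equivalent form Y = mean_Y + SD_Y * (X - mean_X) / SD_X at full precision:
Y = 57.0 + 7.62 * (83 - 46.66) / 10.99
Y = 57.0 + 7.62 * 36.34 / 10.99
Y = 57.0 + 276.9108 / 10.99
Y = 57.0 + 25.1966
Y = 82.1966

82.1966


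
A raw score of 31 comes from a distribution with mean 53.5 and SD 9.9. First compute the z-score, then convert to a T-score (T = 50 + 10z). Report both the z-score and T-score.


z = (X - mean) / SD = (31 - 53.5) / 9.9
z = -22.5 / 9.9
z = -2.2727
T-score = T = 50 + 10z
Carry z at full precision (z = -22.5 / 9.9) into the conversion:
T-score = 50 + 10 * (-22.5 / 9.9) = 50 + -225 / 9.9
T-score = 50 + -22.7273
T-score = 27.2727

27.2727


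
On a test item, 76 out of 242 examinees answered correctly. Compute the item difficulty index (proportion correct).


Item difficulty p = number correct / total examinees
p = 76 / 242
p = 0.314

0.314


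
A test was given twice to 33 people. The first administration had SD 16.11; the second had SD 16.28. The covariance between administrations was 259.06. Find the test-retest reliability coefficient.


r = cov(X,Y) / (SD_X * SD_Y)
r = 259.06 / (16.11 * 16.28)
r = 259.06 / 262.2708
r = 0.9878

0.9878


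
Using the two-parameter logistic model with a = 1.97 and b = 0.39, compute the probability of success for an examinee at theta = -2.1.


a*(theta - b) = 1.97 * (-2.1 - 0.39) = -4.9053
exp(--4.9053) = 135.0034
P = 1 / (1 + 135.0034)
P = 0.0074

0.0074


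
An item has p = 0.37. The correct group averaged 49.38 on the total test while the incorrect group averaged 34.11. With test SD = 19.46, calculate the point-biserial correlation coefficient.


q = 1 - p = 0.63
rpb = ((M1 - M0) / SD) * sqrt(p * q)
rpb = ((49.38 - 34.11) / 19.46) * sqrt(0.37 * 0.63)
rpb = 0.3789

0.3789


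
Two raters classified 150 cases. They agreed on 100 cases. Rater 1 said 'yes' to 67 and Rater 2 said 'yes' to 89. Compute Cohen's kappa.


P_o = 100/150 = 0.666667
P_e = (67*89 + 83*61) / 22500 = 0.490044
kappa = (P_o - P_e) / (1 - P_e)
kappa = (0.666667 - 0.490044) / (1 - 0.490044)
kappa = 0.3463

0.3463


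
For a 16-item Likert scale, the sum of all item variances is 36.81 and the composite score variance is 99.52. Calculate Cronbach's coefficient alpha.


alpha = (k/(k-1)) * (1 - sum(si^2)/s_total^2)
= (16/15) * (1 - 36.81/99.52)
alpha = 0.6721

0.6721


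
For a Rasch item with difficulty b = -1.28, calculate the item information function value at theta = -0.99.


P = 1/(1+exp(-(-0.99--1.28))) = 0.572
I = P*(1-P) = 0.572 * 0.428
I = 0.2448

0.2448


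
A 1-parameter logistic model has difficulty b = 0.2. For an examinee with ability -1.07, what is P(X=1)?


theta - b = -1.07 - 0.2 = -1.27
exp(-(theta - b)) = exp(1.27) = 3.5609
P = 1 / (1 + 3.5609)
P = 0.2193

0.2193


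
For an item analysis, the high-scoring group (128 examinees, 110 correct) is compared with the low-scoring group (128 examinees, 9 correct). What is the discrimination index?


p_upper = 110/128 = 0.8594
p_lower = 9/128 = 0.0703
D = 0.8594 - 0.0703 = 0.7891

0.7891


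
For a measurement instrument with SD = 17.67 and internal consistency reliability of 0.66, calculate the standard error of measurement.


SEM = SD * sqrt(1 - rxx)
SEM = 17.67 * sqrt(1 - 0.66)
SEM = 17.67 * sqrt(0.34) = 17.67 * 0.583095
SEM = 10.3033

10.3033


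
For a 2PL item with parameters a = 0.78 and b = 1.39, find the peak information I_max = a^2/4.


For 2PL, max info at theta = b = 1.39
I_max = a^2 / 4 = 0.78^2 / 4
= 0.6084 / 4
I_max = 0.1521

0.1521


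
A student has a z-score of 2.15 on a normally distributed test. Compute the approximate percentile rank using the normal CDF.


CDF(z) = 0.5 * (1 + erf(z/sqrt(2)))
erf(1.5203) = 0.9684
CDF = 0.9842
Percentile rank = 0.9842 * 100 = 98.42

98.42


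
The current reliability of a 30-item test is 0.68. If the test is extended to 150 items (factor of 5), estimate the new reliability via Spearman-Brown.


r_new = (n * rxx) / (1 + (n-1) * rxx)
r_new = (5 * 0.68) / (1 + 4 * 0.68)
r_new = 3.4 / 3.72
r_new = 0.914

0.914


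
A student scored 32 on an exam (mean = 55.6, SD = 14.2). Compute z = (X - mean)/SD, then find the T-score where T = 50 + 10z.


z = (X - mean) / SD = (32 - 55.6) / 14.2
z = -23.6 / 14.2
z = -1.662
T-score = T = 50 + 10z
Carry z at full precision (z = -23.6 / 14.2) into the conversion:
T-score = 50 + 10 * (-23.6 / 14.2) = 50 + -236 / 14.2
T-score = 50 + -16.6197
T-score = 33.3803

33.3803


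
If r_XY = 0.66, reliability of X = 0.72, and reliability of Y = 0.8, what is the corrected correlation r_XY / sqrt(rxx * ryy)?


r_corrected = rxy / sqrt(rxx * ryy)
= 0.66 / sqrt(0.72 * 0.8)
= 0.66 / sqrt(0.576)
= 0.66 / 0.758947
r_corrected = 0.8696

0.8696


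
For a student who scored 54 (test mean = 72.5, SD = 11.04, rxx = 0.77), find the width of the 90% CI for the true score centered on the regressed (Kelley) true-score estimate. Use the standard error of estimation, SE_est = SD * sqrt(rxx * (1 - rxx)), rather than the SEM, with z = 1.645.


True score estimate = 0.77*54 + 0.23*72.5 = 58.255
SE_est = SD * sqrt(rxx * (1 - rxx)) = 11.04 * sqrt(0.77 * 0.23) = 11.04 * sqrt(0.1771) = 4.645991
CI = T_est +/- z * SE_est, so width = 2 * z * SE_est = 2 * 1.645 * 4.645991
Width = 15.2853

15.2853


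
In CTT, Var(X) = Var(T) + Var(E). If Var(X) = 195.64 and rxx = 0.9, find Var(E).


var_true = rxx * var_obs = 0.9 * 195.64 = 176.076
var_error = var_obs - var_true
var_error = 195.64 - 176.076
var_error = 19.564

19.564


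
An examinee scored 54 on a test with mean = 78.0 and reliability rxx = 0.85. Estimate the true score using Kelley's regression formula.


T_est = rxx * X + (1 - rxx) * mean
T_est = 0.85 * 54 + 0.15 * 78.0
T_est = 45.9 + 11.7
T_est = 57.6

57.6


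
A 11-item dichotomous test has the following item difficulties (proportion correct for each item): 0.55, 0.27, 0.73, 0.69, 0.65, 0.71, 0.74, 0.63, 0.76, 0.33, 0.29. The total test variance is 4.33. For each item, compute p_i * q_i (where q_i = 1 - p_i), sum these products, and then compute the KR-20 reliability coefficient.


For each item, compute p_i * q_i:
  Item 1: 0.55 * 0.45 = 0.2475
  Item 2: 0.27 * 0.73 = 0.1971
  Item 3: 0.73 * 0.27 = 0.1971
  Item 4: 0.69 * 0.31 = 0.2139
  Item 5: 0.65 * 0.35 = 0.2275
  Item 6: 0.71 * 0.29 = 0.2059
  Item 7: 0.74 * 0.26 = 0.1924
  Item 8: 0.63 * 0.37 = 0.2331
  Item 9: 0.76 * 0.24 = 0.1824
  Item 10: 0.33 * 0.67 = 0.2211
  Item 11: 0.29 * 0.71 = 0.2059
Sum(p_i * q_i) = 0.2475 + 0.1971 + 0.1971 + 0.2139 + 0.2275 + 0.2059 + 0.1924 + 0.2331 + 0.1824 + 0.2211 + 0.2059 = 2.3239
KR-20 = (k/(k-1)) * (1 - Sum(p_i*q_i) / Var_total)
= (11/10) * (1 - 2.3239/4.33)
= 1.1 * 0.4633
KR-20 = 0.5096

0.5096


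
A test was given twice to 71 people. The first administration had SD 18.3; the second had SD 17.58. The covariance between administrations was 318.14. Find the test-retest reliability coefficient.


r = cov(X,Y) / (SD_X * SD_Y)
r = 318.14 / (18.3 * 17.58)
r = 318.14 / 321.714
r = 0.9889

0.9889


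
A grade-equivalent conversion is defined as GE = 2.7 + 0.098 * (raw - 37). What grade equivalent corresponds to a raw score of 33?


raw - median = 33 - 37 = -4
slope * diff = 0.098 * -4 = -0.392
GE = 2.7 + -0.392
GE = 2.308

2.308


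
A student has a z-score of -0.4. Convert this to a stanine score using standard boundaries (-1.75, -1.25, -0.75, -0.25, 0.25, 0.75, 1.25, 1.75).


Stanine boundaries: [-1.75, -1.25, -0.75, -0.25, 0.25, 0.75, 1.25, 1.75]
z = -0.4
Check each boundary:
  z >= -1.75 -> could be stanine 2
  z >= -1.25 -> could be stanine 3
  z >= -0.75 -> could be stanine 4
  z < -0.25
  z < 0.25
  z < 0.75
  z < 1.25
  z < 1.75
Highest qualifying boundary gives stanine = 4

4


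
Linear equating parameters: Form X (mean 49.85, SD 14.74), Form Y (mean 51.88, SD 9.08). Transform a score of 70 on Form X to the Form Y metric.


slope = SD_Y / SD_X = 9.08 / 14.74 ~ 0.616
intercept = mean_Y - slope * mean_X = 51.88 - (9.08 / 14.74) * 49.85 ~ 21.1719
Y = slope * X + intercept. To avoid rounding drift from the rounded slope/intercept, evaluate the equivalent form Y = mean_Y + SD_Y * (X - mean_X) / SD_X at full precision:
Y = 51.88 + 9.08 * (70 - 49.85) / 14.74
Y = 51.88 + 9.08 * 20.15 / 14.74
Y = 51.88 + 182.962 / 14.74
Y = 51.88 + 12.4126
Y = 64.2926

64.2926


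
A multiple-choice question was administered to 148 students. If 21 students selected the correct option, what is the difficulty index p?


Item difficulty p = number correct / total examinees
p = 21 / 148
p = 0.1419

0.1419


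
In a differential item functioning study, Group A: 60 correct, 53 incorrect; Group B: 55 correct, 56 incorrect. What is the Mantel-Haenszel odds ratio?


Odds_A = 60/53 = 1.1321
Odds_B = 55/56 = 0.9821
OR = Odds_A / Odds_B = 1.1321 / 0.9821
Exactly, OR = (60 * 56) / (53 * 55) = 3360 / 2915
OR = 1.1527

1.1527


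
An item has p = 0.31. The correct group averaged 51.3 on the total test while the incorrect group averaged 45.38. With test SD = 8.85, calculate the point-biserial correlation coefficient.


q = 1 - p = 0.69
rpb = ((M1 - M0) / SD) * sqrt(p * q)
rpb = ((51.3 - 45.38) / 8.85) * sqrt(0.31 * 0.69)
rpb = 0.3094

0.3094


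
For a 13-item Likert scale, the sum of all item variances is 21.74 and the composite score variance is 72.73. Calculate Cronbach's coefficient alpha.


alpha = (k/(k-1)) * (1 - sum(si^2)/s_total^2)
= (13/12) * (1 - 21.74/72.73)
alpha = 0.7595

0.7595


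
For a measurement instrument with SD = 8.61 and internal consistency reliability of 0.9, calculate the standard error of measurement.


SEM = SD * sqrt(1 - rxx)
SEM = 8.61 * sqrt(1 - 0.9)
SEM = 8.61 * sqrt(0.1) = 8.61 * 0.316228
SEM = 2.7227

2.7227


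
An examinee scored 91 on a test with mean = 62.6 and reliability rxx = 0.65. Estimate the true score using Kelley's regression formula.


T_est = rxx * X + (1 - rxx) * mean
T_est = 0.65 * 91 + 0.35 * 62.6
T_est = 59.15 + 21.91
T_est = 81.06

81.06


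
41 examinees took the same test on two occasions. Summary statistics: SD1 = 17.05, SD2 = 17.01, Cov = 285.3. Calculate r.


r = cov(X,Y) / (SD_X * SD_Y)
r = 285.3 / (17.05 * 17.01)
r = 285.3 / 290.0205
r = 0.9837

0.9837


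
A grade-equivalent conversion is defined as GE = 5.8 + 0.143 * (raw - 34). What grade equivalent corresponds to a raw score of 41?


raw - median = 41 - 34 = 7
slope * diff = 0.143 * 7 = 1.001
GE = 5.8 + 1.001
GE = 6.801

6.801


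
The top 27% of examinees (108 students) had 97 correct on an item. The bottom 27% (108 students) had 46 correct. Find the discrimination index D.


p_upper = 97/108 = 0.8981
p_lower = 46/108 = 0.4259
D = 0.8981 - 0.4259 = 0.4722

0.4722


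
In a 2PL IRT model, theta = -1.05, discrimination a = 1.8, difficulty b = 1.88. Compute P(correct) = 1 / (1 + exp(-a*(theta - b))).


a*(theta - b) = 1.8 * (-1.05 - 1.88) = -5.274
exp(--5.274) = 195.1952
P = 1 / (1 + 195.1952)
P = 0.0051

0.0051


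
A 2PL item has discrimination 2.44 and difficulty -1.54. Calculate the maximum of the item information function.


For 2PL, max info at theta = b = -1.54
I_max = a^2 / 4 = 2.44^2 / 4
= 5.9536 / 4
I_max = 1.4884

1.4884


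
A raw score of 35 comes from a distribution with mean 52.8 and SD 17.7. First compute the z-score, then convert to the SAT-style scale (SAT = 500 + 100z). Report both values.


z = (X - mean) / SD = (35 - 52.8) / 17.7
z = -17.8 / 17.7
z = -1.0056
SAT-scale = SAT = 500 + 100z
Carry z at full precision (z = -17.8 / 17.7) into the conversion:
SAT-scale = 500 + 100 * (-17.8 / 17.7) = 500 + -1780 / 17.7
SAT-scale = 500 + -100.565
SAT-scale = 399.435

399.435


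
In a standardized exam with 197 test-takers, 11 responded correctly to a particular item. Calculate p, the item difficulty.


Item difficulty p = number correct / total examinees
p = 11 / 197
p = 0.0558

0.0558


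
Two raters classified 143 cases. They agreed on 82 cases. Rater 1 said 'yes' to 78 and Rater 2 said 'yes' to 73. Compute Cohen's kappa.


P_o = 82/143 = 0.573427
P_e = (78*73 + 65*70) / 20449 = 0.500954
kappa = (P_o - P_e) / (1 - P_e)
kappa = (0.573427 - 0.500954) / (1 - 0.500954)
kappa = 0.1452

0.1452


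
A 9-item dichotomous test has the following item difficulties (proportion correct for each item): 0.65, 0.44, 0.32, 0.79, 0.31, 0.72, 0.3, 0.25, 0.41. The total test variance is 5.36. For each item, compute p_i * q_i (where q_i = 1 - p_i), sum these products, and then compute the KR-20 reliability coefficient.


For each item, compute p_i * q_i:
  Item 1: 0.65 * 0.35 = 0.2275
  Item 2: 0.44 * 0.56 = 0.2464
  Item 3: 0.32 * 0.68 = 0.2176
  Item 4: 0.79 * 0.21 = 0.1659
  Item 5: 0.31 * 0.69 = 0.2139
  Item 6: 0.72 * 0.28 = 0.2016
  Item 7: 0.3 * 0.7 = 0.21
  Item 8: 0.25 * 0.75 = 0.1875
  Item 9: 0.41 * 0.59 = 0.2419
Sum(p_i * q_i) = 0.2275 + 0.2464 + 0.2176 + 0.1659 + 0.2139 + 0.2016 + 0.21 + 0.1875 + 0.2419 = 1.9123
KR-20 = (k/(k-1)) * (1 - Sum(p_i*q_i) / Var_total)
= (9/8) * (1 - 1.9123/5.36)
= 1.125 * 0.6432
KR-20 = 0.7236

0.7236


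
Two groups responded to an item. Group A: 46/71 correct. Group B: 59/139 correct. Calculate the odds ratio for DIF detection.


Odds_A = 46/25 = 1.84
Odds_B = 59/80 = 0.7375
OR = Odds_A / Odds_B = 1.84 / 0.7375
Exactly, OR = (46 * 80) / (25 * 59) = 3680 / 1475
OR = 2.4949

2.4949


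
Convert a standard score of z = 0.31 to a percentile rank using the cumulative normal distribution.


CDF(z) = 0.5 * (1 + erf(z/sqrt(2)))
erf(0.2192) = 0.2434
CDF = 0.6217
Percentile rank = 0.6217 * 100 = 62.17

62.17


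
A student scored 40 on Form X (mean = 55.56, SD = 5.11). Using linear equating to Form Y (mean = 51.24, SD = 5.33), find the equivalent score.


slope = SD_Y / SD_X = 5.33 / 5.11 ~ 1.0431
intercept = mean_Y - slope * mean_X = 51.24 - (5.33 / 5.11) * 55.56 ~ -6.712
Y = slope * X + intercept. To avoid rounding drift from the rounded slope/intercept, evaluate the equivalent form Y = mean_Y + SD_Y * (X - mean_X) / SD_X at full precision:
Y = 51.24 + 5.33 * (40 - 55.56) / 5.11
Y = 51.24 - 5.33 * 15.56 / 5.11
Y = 51.24 - 82.9348 / 5.11
Y = 51.24 - 16.2299
Y = 35.0101

35.0101
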